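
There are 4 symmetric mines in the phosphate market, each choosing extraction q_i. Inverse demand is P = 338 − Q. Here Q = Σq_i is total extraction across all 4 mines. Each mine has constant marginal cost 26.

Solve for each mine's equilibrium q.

62.4

A representative mine's profit is π_i = q_i(338 − Q) − 26q_i, with Q = q_i + Σ_{j≠i} q_j.
First-order condition: 312 − 2q_i − Σ_{j≠i} q_j = 0.
Imposing symmetry (q_j = q for all j) turns Σ_{j≠i} q_j into 3q, so 312 = 5q and q = 62.4.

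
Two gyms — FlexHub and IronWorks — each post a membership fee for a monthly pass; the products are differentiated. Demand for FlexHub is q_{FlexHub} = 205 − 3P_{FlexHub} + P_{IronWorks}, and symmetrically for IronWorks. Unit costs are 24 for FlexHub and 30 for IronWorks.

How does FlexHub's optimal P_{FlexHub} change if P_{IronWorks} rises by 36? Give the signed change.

FlexHub's profit: π = (P_{FlexHub} − 24)(205 − 3P_{FlexHub} + P_{IronWorks}).
∂π/∂P_{FlexHub} = 277 − 6P_{FlexHub} + P_{IronWorks} = 0 ⇒ P_{FlexHub} = 277/6 + (1/6)P_{IronWorks}.
The reaction-function slope is 1/6, so a 36-unit rise in P_{IronWorks} moves P_{FlexHub} by 1/6 × 36 = 6. FlexHub's best response rises — the actions are strategic complements.

6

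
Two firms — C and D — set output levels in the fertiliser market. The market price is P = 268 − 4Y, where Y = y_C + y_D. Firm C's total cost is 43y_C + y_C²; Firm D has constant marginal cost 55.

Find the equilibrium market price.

131.875

Firm C's profit: π = y_C(268 − 4(y_C + y_D)) − 43y_C − y_C².
∂π/∂y_C = 225 − 10y_C − 4y_D = 0, so y_C = 22.5 − 0.4y_D.
For D: ∂π/∂y_D = 213 − 8y_D − 4y_C = 0 ⇒ y_D = 26.625 − 0.5y_C.
Substituting the second reaction function into the first: y_C = 22.5 − 0.4(26.625 − 0.5y_C), which gives 0.8y_C = 11.85 ⇒ y_C = 14.8125.
Then y_D = 26.625 − 0.5·14.8125 = 615/32.
Equilibrium price: P = 268 − 4·(1089/32) = 131.875.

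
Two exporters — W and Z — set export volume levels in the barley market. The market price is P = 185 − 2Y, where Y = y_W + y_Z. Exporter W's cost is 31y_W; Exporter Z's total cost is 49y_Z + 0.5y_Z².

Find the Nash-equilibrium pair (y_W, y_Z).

Exporter W's profit: π = y_W(185 − 2(y_W + y_Z)) − 31y_W.
∂π/∂y_W = 154 − 4y_W − 2y_Z = 0, so y_W = 38.5 − 0.5y_Z.
For Z: ∂π/∂y_Z = 136 − 5y_Z − 2y_W = 0 ⇒ y_Z = 27.2 − 0.4y_W.
Plugging y_Z into W's best response: y_W = 38.5 − 0.5(27.2 − 0.4y_W) ⇒ 0.8y_W = 24.9, so y_W = 31.125.
Then y_Z = 27.2 − 0.4·31.125 = 14.75.

31.125, 14.75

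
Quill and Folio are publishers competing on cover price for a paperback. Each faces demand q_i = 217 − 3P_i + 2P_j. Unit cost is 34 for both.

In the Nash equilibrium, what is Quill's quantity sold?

Quill's profit: π = (P_{Quill} − 34)(217 − 3P_{Quill} + 2P_{Folio}).
∂π/∂P_{Quill} = 319 − 6P_{Quill} + 2P_{Folio} = 0 ⇒ P_{Quill} = 319/6 + (1/3)P_{Folio}.
By symmetry P_{Folio} = P_{Quill}; substituting into the reaction function, (2/3)P_{Quill} = 319/6 and P_{Quill} = 79.75.
q_{Quill} = 217 − 3·79.75 + 2·79.75 = 137.25.

137.25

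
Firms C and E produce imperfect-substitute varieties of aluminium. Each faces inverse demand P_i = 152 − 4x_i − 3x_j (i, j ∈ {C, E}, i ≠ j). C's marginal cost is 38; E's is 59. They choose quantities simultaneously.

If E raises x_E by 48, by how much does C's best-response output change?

Firm C's profit: π = x_C(152 − 4x_C − 3x_E) − 38x_C.
∂π/∂x_C = 114 − 8x_C − 3x_E = 0 ⇒ x_C = 14.25 − 0.375x_E.
The reaction-function slope is −0.375, so a 48-unit rise in x_E moves x_C by −0.375 × 48 = −18. C's best response falls — the actions are strategic substitutes.

-18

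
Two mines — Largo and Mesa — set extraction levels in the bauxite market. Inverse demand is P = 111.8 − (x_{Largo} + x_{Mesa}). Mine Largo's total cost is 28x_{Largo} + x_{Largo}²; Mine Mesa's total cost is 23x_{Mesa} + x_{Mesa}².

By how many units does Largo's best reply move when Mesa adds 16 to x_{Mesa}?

-4

Mine Largo's profit: π = x_{Largo}(111.8 − (x_{Largo} + x_{Mesa})) − 28x_{Largo} − x_{Largo}².
∂π/∂x_{Largo} = 83.8 − 4x_{Largo} − x_{Mesa} = 0, so x_{Largo} = 20.95 − 0.25x_{Mesa}.
The reaction-function slope is −0.25, so a 16-unit rise in x_{Mesa} moves x_{Largo} by −0.25 × 16 = −4. Largo's best response falls — the actions are strategic substitutes.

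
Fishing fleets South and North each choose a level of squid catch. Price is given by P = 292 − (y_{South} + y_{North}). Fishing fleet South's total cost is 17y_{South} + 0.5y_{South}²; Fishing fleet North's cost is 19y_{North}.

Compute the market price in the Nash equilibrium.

Fishing fleet South's profit: π = y_{South}(292 − (y_{South} + y_{North})) − 17y_{South} − 0.5y_{South}².
∂π/∂y_{South} = 275 − 3y_{South} − y_{North} = 0, so y_{South} = 275/3 − (1/3)y_{North}.
For North: ∂π/∂y_{North} = 273 − 2y_{North} − y_{South} = 0 ⇒ y_{North} = 136.5 − 0.5y_{South}.
Plugging y_{North} into South's best response: y_{South} = 275/3 − (1/3)(136.5 − 0.5y_{South}) ⇒ (5/6)y_{South} = 277/6, so y_{South} = 55.4.
Then y_{North} = 136.5 − 0.5·55.4 = 108.8.
Equilibrium price: P = 292 − 164.2 = 127.8.

127.8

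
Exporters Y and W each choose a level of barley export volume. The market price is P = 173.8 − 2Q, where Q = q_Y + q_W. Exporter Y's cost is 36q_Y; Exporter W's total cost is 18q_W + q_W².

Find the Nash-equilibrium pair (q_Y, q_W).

25.76, 17.38

Exporter Y's profit: π = q_Y(173.8 − 2(q_Y + q_W)) − 36q_Y.
∂π/∂q_Y = 137.8 − 4q_Y − 2q_W = 0, so q_Y = 34.45 − 0.5q_W.
For W: ∂π/∂q_W = 155.8 − 6q_W − 2q_Y = 0 ⇒ q_W = 779/30 − (1/3)q_Y.
Plugging q_W into Y's best response: q_Y = 34.45 − 0.5(779/30 − (1/3)q_Y) ⇒ (5/6)q_Y = 322/15, so q_Y = 25.76.
Then q_W = 779/30 − (1/3)·25.76 = 17.38.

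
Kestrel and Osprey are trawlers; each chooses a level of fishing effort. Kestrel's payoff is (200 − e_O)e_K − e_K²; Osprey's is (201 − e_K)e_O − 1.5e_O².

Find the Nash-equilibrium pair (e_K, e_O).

Expanding Kestrel's payoff: 200e_K − e_Oe_K − e_K².
∂π/∂e_K = 200 − e_O − 2e_K = 0, so e_K = 100 − 0.5e_O.
Likewise for Osprey: e_O = 67 − (1/3)e_K.
Solving the two reaction functions simultaneously: (1 − (−0.5)(−1/3))e_K = 100 − 0.5·67, so (5/6)e_K = 66.5 and e_K = 79.8.
Then e_O = 67 − (1/3)·79.8 = 40.4.

79.8, 40.4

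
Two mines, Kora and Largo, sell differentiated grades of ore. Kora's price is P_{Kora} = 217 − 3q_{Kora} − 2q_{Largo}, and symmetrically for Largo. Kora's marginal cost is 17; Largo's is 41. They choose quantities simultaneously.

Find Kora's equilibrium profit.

2106.75

Mine Kora's profit: π = q_{Kora}(217 − 3q_{Kora} − 2q_{Largo}) − 17q_{Kora}.
∂π/∂q_{Kora} = 200 − 6q_{Kora} − 2q_{Largo} = 0 ⇒ q_{Kora} = 100/3 − (1/3)q_{Largo}.
Similarly q_{Largo} = 88/3 − (1/3)q_{Kora}.
Solving the two reaction functions simultaneously: (1 − (−1/3)(−1/3))q_{Kora} = 100/3 − (1/3)·(88/3), so (8/9)q_{Kora} = 212/9 and q_{Kora} = 26.5.
Then q_{Largo} = 88/3 − (1/3)·26.5 = 20.5.
P_{Kora} = 217 − 3·26.5 − 2·20.5 = 96.5.
Profit = (96.5 − 17)·26.5 = 2106.75.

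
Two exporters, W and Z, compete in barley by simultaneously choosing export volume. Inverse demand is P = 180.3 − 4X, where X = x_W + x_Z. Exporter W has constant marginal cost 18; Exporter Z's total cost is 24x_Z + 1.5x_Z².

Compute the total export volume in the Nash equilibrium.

24.4625

Exporter W's profit: π = x_W(180.3 − 4(x_W + x_Z)) − 18x_W.
∂π/∂x_W = 162.3 − 8x_W − 4x_Z = 0, so x_W = 20.2875 − 0.5x_Z.
For Z: ∂π/∂x_Z = 156.3 − 11x_Z − 4x_W = 0 ⇒ x_Z = 1563/110 − (4/11)x_W.
Substituting the second reaction function into the first: x_W = 20.2875 − 0.5(1563/110 − (4/11)x_W), which gives (9/11)x_W = 11601/880 ⇒ x_W = 16.1125.
Then x_Z = 1563/110 − (4/11)·16.1125 = 8.35.
Total export volume: 16.1125 + 8.35 = 24.4625.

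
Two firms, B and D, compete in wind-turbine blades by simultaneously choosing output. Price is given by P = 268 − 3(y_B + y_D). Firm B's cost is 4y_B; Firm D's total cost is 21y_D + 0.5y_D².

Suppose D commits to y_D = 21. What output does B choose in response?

Firm B's profit: π = y_B(268 − 3(y_B + y_D)) − 4y_B.
∂π/∂y_B = 264 − 6y_B − 3y_D = 0, so y_B = 44 − 0.5y_D.
At y_D = 21: y_B = 44 − 0.5·21 = 33.5.

33.5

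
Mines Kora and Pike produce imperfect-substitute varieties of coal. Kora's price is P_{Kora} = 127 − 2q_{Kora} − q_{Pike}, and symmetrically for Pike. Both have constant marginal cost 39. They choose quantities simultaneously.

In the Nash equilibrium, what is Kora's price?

74.2

Mine Kora's profit: π = q_{Kora}(127 − 2q_{Kora} − q_{Pike}) − 39q_{Kora}.
∂π/∂q_{Kora} = 88 − 4q_{Kora} − q_{Pike} = 0 ⇒ q_{Kora} = 22 − 0.25q_{Pike}.
The game is symmetric, so in equilibrium q_{Pike} = q_{Kora}: the reaction function gives 1.25q_{Kora} = 22, hence q_{Kora} = 17.6.
P_{Kora} = 127 − 2·17.6 − 17.6 = 74.2.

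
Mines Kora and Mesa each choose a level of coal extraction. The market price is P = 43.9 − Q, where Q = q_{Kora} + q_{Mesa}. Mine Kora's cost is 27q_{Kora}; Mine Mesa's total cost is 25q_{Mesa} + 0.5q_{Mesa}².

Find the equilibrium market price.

33.36

Mine Kora's profit: π = q_{Kora}(43.9 − (q_{Kora} + q_{Mesa})) − 27q_{Kora}.
∂π/∂q_{Kora} = 16.9 − 2q_{Kora} − q_{Mesa} = 0, so q_{Kora} = 8.45 − 0.5q_{Mesa}.
For Mesa: ∂π/∂q_{Mesa} = 18.9 − 3q_{Mesa} − q_{Kora} = 0 ⇒ q_{Mesa} = 6.3 − (1/3)q_{Kora}.
Substituting the second reaction function into the first: q_{Kora} = 8.45 − 0.5(6.3 − (1/3)q_{Kora}), which gives (5/6)q_{Kora} = 5.3 ⇒ q_{Kora} = 6.36.
Then q_{Mesa} = 6.3 − (1/3)·6.36 = 4.18.
Equilibrium price: P = 43.9 − 10.54 = 33.36.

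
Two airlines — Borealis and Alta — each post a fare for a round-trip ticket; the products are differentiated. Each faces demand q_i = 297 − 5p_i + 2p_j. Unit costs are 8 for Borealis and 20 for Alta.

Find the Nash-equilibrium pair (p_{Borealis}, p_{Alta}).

Borealis's profit: π = (p_{Borealis} − 8)(297 − 5p_{Borealis} + 2p_{Alta}).
∂π/∂p_{Borealis} = 337 − 10p_{Borealis} + 2p_{Alta} = 0 ⇒ p_{Borealis} = 33.7 + 0.2p_{Alta}.
Similarly p_{Alta} = 39.7 + 0.2p_{Borealis}.
Solving the two reaction functions simultaneously: (1 − (0.2)(0.2))p_{Borealis} = 33.7 + 0.2·39.7, so 0.96p_{Borealis} = 41.64 and p_{Borealis} = 43.375.
Then p_{Alta} = 39.7 + 0.2·43.375 = 48.375.

43.375, 48.375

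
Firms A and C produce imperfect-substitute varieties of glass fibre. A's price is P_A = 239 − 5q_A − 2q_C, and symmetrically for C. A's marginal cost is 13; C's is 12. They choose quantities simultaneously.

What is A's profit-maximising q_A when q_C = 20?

Firm A's profit: π = q_A(239 − 5q_A − 2q_C) − 13q_A.
∂π/∂q_A = 226 − 10q_A − 2q_C = 0 ⇒ q_A = 22.6 − 0.2q_C.
At q_C = 20: q_A = 22.6 − 0.2·20 = 18.6.

18.6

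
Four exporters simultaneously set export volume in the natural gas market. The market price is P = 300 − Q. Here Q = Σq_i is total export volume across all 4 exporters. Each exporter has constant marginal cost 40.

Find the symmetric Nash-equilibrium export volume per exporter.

A representative exporter's profit is π_i = q_i(300 − Q) − 40q_i, with Q = q_i + Σ_{j≠i} q_j.
First-order condition: 260 − 2q_i − Σ_{j≠i} q_j = 0.
In a symmetric equilibrium every exporter chooses the same q, so Σ_{j≠i} q_j = 3q. The condition becomes 260 − 5q = 0, giving q = 260/5 = 52.

52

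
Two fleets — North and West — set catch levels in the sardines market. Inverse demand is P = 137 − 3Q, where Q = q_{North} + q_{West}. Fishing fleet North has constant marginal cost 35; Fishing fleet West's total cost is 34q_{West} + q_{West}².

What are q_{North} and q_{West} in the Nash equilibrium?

Fishing fleet North's profit: π = q_{North}(137 − 3(q_{North} + q_{West})) − 35q_{North}.
∂π/∂q_{North} = 102 − 6q_{North} − 3q_{West} = 0, so q_{North} = 17 − 0.5q_{West}.
For West: ∂π/∂q_{West} = 103 − 8q_{West} − 3q_{North} = 0 ⇒ q_{West} = 12.875 − 0.375q_{North}.
Substituting the second reaction function into the first: q_{North} = 17 − 0.5(12.875 − 0.375q_{North}), which gives 0.8125q_{North} = 10.5625 ⇒ q_{North} = 13.
Then q_{West} = 12.875 − 0.375·13 = 8.

13, 8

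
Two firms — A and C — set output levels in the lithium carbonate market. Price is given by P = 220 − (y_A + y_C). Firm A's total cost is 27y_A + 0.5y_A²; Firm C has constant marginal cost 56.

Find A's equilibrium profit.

2957.04

Firm A's profit: π = y_A(220 − (y_A + y_C)) − 27y_A − 0.5y_A².
∂π/∂y_A = 193 − 3y_A − y_C = 0, so y_A = 193/3 − (1/3)y_C.
For C: ∂π/∂y_C = 164 − 2y_C − y_A = 0 ⇒ y_C = 82 − 0.5y_A.
Solving the two reaction functions simultaneously: (1 − (−1/3)(−0.5))y_A = 193/3 − (1/3)·82, so (5/6)y_A = 37 and y_A = 44.4.
Then y_C = 82 − 0.5·44.4 = 59.8.
Price P = 220 − 104.2 = 115.8.
A's profit: (115.8 − 27)·44.4 − 0.5(44.4)² = 2957.04.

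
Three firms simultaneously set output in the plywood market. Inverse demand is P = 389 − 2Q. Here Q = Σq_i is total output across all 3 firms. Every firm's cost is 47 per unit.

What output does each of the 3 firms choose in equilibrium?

A representative firm's profit is π_i = q_i(389 − 2Q) − 47q_i, with Q = q_i + Σ_{j≠i} q_j.
First-order condition: 342 − 4q_i − 2Σ_{j≠i} q_j = 0.
With identical firms, set every q_j = q: then 342 − 4q − 4q = 0, i.e. q = 342/8 = 42.75.

42.75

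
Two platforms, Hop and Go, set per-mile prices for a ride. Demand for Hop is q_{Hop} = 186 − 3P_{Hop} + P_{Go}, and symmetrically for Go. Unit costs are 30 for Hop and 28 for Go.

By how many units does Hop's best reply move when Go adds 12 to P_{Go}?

Hop's profit: π = (P_{Hop} − 30)(186 − 3P_{Hop} + P_{Go}).
∂π/∂P_{Hop} = 276 − 6P_{Hop} + P_{Go} = 0 ⇒ P_{Hop} = 46 + (1/6)P_{Go}.
The reaction-function slope is 1/6, so a 12-unit rise in P_{Go} moves P_{Hop} by 1/6 × 12 = 2. Hop's best response rises — the actions are strategic complements.

2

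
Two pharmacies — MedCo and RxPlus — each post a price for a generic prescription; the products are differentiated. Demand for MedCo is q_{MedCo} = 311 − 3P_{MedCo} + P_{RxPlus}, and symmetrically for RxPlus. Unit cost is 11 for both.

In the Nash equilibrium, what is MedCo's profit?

MedCo's profit: π = (P_{MedCo} − 11)(311 − 3P_{MedCo} + P_{RxPlus}).
∂π/∂P_{MedCo} = 344 − 6P_{MedCo} + P_{RxPlus} = 0 ⇒ P_{MedCo} = 172/3 + (1/6)P_{RxPlus}.
The game is symmetric, so in equilibrium P_{RxPlus} = P_{MedCo}: the reaction function gives (5/6)P_{MedCo} = 172/3, hence P_{MedCo} = 68.8.
q_{MedCo} = 311 − 3·68.8 + 68.8 = 173.4.
Profit = (68.8 − 11)·173.4 = 10022.52.

10022.52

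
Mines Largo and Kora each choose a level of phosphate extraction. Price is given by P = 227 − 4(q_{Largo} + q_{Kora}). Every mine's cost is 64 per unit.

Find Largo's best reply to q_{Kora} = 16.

12.375

Mine Largo's profit: π = q_{Largo}(227 − 4(q_{Largo} + q_{Kora})) − 64q_{Largo}.
∂π/∂q_{Largo} = 163 − 8q_{Largo} − 4q_{Kora} = 0, so q_{Largo} = 20.375 − 0.5q_{Kora}.
At q_{Kora} = 16: q_{Largo} = 20.375 − 0.5·16 = 12.375.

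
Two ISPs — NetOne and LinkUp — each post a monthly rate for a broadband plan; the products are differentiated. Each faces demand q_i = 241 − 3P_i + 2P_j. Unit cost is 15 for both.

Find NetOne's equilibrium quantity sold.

NetOne's profit: π = (P_{NetOne} − 15)(241 − 3P_{NetOne} + 2P_{LinkUp}).
∂π/∂P_{NetOne} = 286 − 6P_{NetOne} + 2P_{LinkUp} = 0 ⇒ P_{NetOne} = 143/3 + (1/3)P_{LinkUp}.
Setting P_{NetOne} = P_{LinkUp} in the reaction function: P_{NetOne} = 143/3 + (1/3)P_{NetOne}, so P_{NetOne} = (143/3) / (2/3) = 71.5.
q_{NetOne} = 241 − 3·71.5 + 2·71.5 = 169.5.

169.5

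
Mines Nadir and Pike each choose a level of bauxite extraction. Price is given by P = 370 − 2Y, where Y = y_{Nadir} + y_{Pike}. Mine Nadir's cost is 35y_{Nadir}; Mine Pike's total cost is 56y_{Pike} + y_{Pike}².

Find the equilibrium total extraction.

Mine Nadir's profit: π = y_{Nadir}(370 − 2(y_{Nadir} + y_{Pike})) − 35y_{Nadir}.
∂π/∂y_{Nadir} = 335 − 4y_{Nadir} − 2y_{Pike} = 0, so y_{Nadir} = 83.75 − 0.5y_{Pike}.
For Pike: ∂π/∂y_{Pike} = 314 − 6y_{Pike} − 2y_{Nadir} = 0 ⇒ y_{Pike} = 157/3 − (1/3)y_{Nadir}.
Substituting the second reaction function into the first: y_{Nadir} = 83.75 − 0.5(157/3 − (1/3)y_{Nadir}), which gives (5/6)y_{Nadir} = 691/12 ⇒ y_{Nadir} = 69.1.
Then y_{Pike} = 157/3 − (1/3)·69.1 = 29.3.
Total extraction: 69.1 + 29.3 = 98.4.

98.4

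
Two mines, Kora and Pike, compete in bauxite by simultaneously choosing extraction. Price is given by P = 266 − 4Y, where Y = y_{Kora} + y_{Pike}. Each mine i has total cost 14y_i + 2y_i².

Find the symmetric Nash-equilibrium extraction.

Mine Kora's profit: π = y_{Kora}(266 − 4(y_{Kora} + y_{Pike})) − 14y_{Kora} − 2y_{Kora}².
∂π/∂y_{Kora} = 252 − 12y_{Kora} − 4y_{Pike} = 0, so y_{Kora} = 21 − (1/3)y_{Pike}.
Setting y_{Kora} = y_{Pike} in the reaction function: y_{Kora} = 21 − (1/3)y_{Kora}, so y_{Kora} = 21 / (4/3) = 15.75.

15.75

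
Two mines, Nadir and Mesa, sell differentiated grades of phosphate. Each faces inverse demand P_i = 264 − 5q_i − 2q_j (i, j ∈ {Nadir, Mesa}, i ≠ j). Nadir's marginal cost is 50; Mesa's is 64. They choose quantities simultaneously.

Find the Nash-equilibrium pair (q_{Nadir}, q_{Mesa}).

18.125, 16.375

Mine Nadir's profit: π = q_{Nadir}(264 − 5q_{Nadir} − 2q_{Mesa}) − 50q_{Nadir}.
∂π/∂q_{Nadir} = 214 − 10q_{Nadir} − 2q_{Mesa} = 0 ⇒ q_{Nadir} = 21.4 − 0.2q_{Mesa}.
Similarly q_{Mesa} = 20 − 0.2q_{Nadir}.
Substituting the second reaction function into the first: q_{Nadir} = 21.4 − 0.2(20 − 0.2q_{Nadir}), which gives 0.96q_{Nadir} = 17.4 ⇒ q_{Nadir} = 18.125.
Then q_{Mesa} = 20 − 0.2·18.125 = 16.375.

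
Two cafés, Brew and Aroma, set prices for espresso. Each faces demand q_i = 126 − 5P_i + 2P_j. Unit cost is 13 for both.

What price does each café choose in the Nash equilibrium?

Brew's profit: π = (P_{Brew} − 13)(126 − 5P_{Brew} + 2P_{Aroma}).
∂π/∂P_{Brew} = 191 − 10P_{Brew} + 2P_{Aroma} = 0 ⇒ P_{Brew} = 19.1 + 0.2P_{Aroma}.
Setting P_{Brew} = P_{Aroma} in the reaction function: P_{Brew} = 19.1 + 0.2P_{Brew}, so P_{Brew} = 19.1 / 0.8 = 23.875.

23.875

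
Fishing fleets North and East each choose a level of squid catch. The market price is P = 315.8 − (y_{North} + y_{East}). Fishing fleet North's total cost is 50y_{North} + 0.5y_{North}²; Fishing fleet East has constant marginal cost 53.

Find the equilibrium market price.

157.52

Fishing fleet North's profit: π = y_{North}(315.8 − (y_{North} + y_{East})) − 50y_{North} − 0.5y_{North}².
∂π/∂y_{North} = 265.8 − 3y_{North} − y_{East} = 0, so y_{North} = 88.6 − (1/3)y_{East}.
For East: ∂π/∂y_{East} = 262.8 − 2y_{East} − y_{North} = 0 ⇒ y_{East} = 131.4 − 0.5y_{North}.
Substituting the second reaction function into the first: y_{North} = 88.6 − (1/3)(131.4 − 0.5y_{North}), which gives (5/6)y_{North} = 44.8 ⇒ y_{North} = 53.76.
Then y_{East} = 131.4 − 0.5·53.76 = 104.52.
Equilibrium price: P = 315.8 − 158.28 = 157.52.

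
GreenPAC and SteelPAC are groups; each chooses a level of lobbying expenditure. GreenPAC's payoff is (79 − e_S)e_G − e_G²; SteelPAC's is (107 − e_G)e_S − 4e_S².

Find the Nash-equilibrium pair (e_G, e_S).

Expanding GreenPAC's payoff: 79e_G − e_Se_G − e_G².
∂π/∂e_G = 79 − e_S − 2e_G = 0, so e_G = 39.5 − 0.5e_S.
Likewise for SteelPAC: e_S = 13.375 − 0.125e_G.
Solving the two reaction functions simultaneously: (1 − (−0.5)(−0.125))e_G = 39.5 − 0.5·13.375, so 0.9375e_G = 32.8125 and e_G = 35.
Then e_S = 13.375 − 0.125·35 = 9.

35, 9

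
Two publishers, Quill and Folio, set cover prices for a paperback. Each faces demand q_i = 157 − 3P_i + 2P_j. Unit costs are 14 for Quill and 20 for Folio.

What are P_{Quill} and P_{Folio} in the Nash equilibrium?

Quill's profit: π = (P_{Quill} − 14)(157 − 3P_{Quill} + 2P_{Folio}).
∂π/∂P_{Quill} = 199 − 6P_{Quill} + 2P_{Folio} = 0 ⇒ P_{Quill} = 199/6 + (1/3)P_{Folio}.
Similarly P_{Folio} = 217/6 + (1/3)P_{Quill}.
Plugging P_{Folio} into Quill's best response: P_{Quill} = 199/6 + (1/3)(217/6 + (1/3)P_{Quill}) ⇒ (8/9)P_{Quill} = 407/9, so P_{Quill} = 50.875.
Then P_{Folio} = 217/6 + (1/3)·50.875 = 53.125.

50.875, 53.125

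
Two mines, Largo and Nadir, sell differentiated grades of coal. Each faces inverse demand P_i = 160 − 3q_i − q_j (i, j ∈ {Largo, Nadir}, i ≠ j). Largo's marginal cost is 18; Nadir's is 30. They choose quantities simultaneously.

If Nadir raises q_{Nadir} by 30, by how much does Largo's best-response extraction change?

Mine Largo's profit: π = q_{Largo}(160 − 3q_{Largo} − q_{Nadir}) − 18q_{Largo}.
∂π/∂q_{Largo} = 142 − 6q_{Largo} − q_{Nadir} = 0 ⇒ q_{Largo} = 71/3 − (1/6)q_{Nadir}.
The reaction-function slope is −1/6, so a 30-unit rise in q_{Nadir} moves q_{Largo} by −1/6 × 30 = −5. Largo's best response falls — the actions are strategic substitutes.

-5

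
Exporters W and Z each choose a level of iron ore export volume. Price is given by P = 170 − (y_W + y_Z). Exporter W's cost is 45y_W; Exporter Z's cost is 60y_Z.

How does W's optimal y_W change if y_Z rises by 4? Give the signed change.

Exporter W's profit: π = y_W(170 − (y_W + y_Z)) − 45y_W.
∂π/∂y_W = 125 − 2y_W − y_Z = 0, so y_W = 62.5 − 0.5y_Z.
The reaction-function slope is −0.5, so a 4-unit rise in y_Z moves y_W by −0.5 × 4 = −2. W's best response falls — the actions are strategic substitutes.

-2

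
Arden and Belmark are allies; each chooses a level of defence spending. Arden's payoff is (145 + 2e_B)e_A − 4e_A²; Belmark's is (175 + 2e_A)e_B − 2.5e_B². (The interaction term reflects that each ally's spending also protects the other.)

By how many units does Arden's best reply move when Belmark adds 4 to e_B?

Expanding Arden's payoff: 145e_A + 2e_Be_A − 4e_A².
∂π/∂e_A = 145 + 2e_B − 8e_A = 0, so e_A = 18.125 + 0.25e_B.
The reaction-function slope is 0.25, so a 4-unit rise in e_B moves e_A by 0.25 × 4 = 1. Arden's best response rises — the actions are strategic complements.

1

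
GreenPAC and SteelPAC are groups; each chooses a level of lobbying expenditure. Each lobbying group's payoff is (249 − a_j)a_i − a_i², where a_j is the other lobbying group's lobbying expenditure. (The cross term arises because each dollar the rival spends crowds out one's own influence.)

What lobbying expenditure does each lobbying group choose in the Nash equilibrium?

83

GreenPAC's payoff is (249 − a_S)a_G − a_G².
∂π/∂a_G = 249 − a_S − 2a_G = 0, so a_G = 124.5 − 0.5a_S.
By symmetry a_S = a_G; substituting into the reaction function, 1.5a_G = 124.5 and a_G = 83.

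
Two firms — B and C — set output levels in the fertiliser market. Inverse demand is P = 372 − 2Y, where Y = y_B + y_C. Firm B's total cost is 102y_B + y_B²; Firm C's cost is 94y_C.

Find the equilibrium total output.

Firm B's profit: π = y_B(372 − 2(y_B + y_C)) − 102y_B − y_B².
∂π/∂y_B = 270 − 6y_B − 2y_C = 0, so y_B = 45 − (1/3)y_C.
For C: ∂π/∂y_C = 278 − 4y_C − 2y_B = 0 ⇒ y_C = 69.5 − 0.5y_B.
Plugging y_C into B's best response: y_B = 45 − (1/3)(69.5 − 0.5y_B) ⇒ (5/6)y_B = 131/6, so y_B = 26.2.
Then y_C = 69.5 − 0.5·26.2 = 56.4.
Total output: 26.2 + 56.4 = 82.6.

82.6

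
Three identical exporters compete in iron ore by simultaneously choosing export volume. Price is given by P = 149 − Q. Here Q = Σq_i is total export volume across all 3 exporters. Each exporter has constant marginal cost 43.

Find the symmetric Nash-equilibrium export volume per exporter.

A representative exporter's profit is π_i = q_i(149 − Q) − 43q_i, with Q = q_i + Σ_{j≠i} q_j.
First-order condition: 106 − 2q_i − Σ_{j≠i} q_j = 0.
With identical exporters, set every q_j = q: then 106 − 2q − 2q = 0, i.e. q = 106/4 = 26.5.

26.5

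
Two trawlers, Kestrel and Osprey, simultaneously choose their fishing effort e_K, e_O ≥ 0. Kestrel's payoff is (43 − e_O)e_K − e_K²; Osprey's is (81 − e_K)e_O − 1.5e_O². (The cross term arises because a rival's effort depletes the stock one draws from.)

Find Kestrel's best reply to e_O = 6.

18.5

Expanding Kestrel's payoff: 43e_K − e_Oe_K − e_K².
∂π/∂e_K = 43 − e_O − 2e_K = 0, so e_K = 21.5 − 0.5e_O.
At e_O = 6: e_K = 21.5 − 0.5·6 = 18.5.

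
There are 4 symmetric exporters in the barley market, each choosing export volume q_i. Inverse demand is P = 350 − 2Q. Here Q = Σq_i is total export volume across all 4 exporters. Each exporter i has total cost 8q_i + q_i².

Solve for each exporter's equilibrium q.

A representative exporter's profit is π_i = q_i(350 − 2Q) − 8q_i − q_i², with Q = q_i + Σ_{j≠i} q_j.
First-order condition: 342 − 6q_i − 2Σ_{j≠i} q_j = 0.
Imposing symmetry (q_j = q for all j) turns Σ_{j≠i} q_j into 3q, so 342 = 12q and q = 28.5.

28.5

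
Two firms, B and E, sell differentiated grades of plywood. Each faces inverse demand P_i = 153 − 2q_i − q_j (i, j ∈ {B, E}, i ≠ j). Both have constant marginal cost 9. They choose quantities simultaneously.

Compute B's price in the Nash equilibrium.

66.6

Firm B's profit: π = q_B(153 − 2q_B − q_E) − 9q_B.
∂π/∂q_B = 144 − 4q_B − q_E = 0 ⇒ q_B = 36 − 0.25q_E.
By symmetry q_E = q_B; substituting into the reaction function, 1.25q_B = 36 and q_B = 28.8.
P_B = 153 − 2·28.8 − 28.8 = 66.6.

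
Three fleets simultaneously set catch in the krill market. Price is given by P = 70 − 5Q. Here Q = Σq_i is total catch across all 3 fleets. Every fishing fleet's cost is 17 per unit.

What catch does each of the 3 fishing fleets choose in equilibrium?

2.65

A representative fishing fleet's profit is π_i = q_i(70 − 5Q) − 17q_i, with Q = q_i + Σ_{j≠i} q_j.
First-order condition: 53 − 10q_i − 5Σ_{j≠i} q_j = 0.
With identical fishing fleets, set every q_j = q: then 53 − 10q − 10q = 0, i.e. q = 53/20 = 2.65.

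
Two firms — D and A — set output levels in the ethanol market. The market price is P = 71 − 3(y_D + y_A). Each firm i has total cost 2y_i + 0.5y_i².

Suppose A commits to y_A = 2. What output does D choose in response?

Firm D's profit: π = y_D(71 − 3(y_D + y_A)) − 2y_D − 0.5y_D².
∂π/∂y_D = 69 − 7y_D − 3y_A = 0, so y_D = 69/7 − (3/7)y_A.
At y_A = 2: y_D = 69/7 − (3/7)·2 = 9.

9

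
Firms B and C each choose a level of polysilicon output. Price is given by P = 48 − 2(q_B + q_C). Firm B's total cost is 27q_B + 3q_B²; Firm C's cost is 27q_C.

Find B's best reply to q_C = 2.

Firm B's profit: π = q_B(48 − 2(q_B + q_C)) − 27q_B − 3q_B².
∂π/∂q_B = 21 − 10q_B − 2q_C = 0, so q_B = 2.1 − 0.2q_C.
At q_C = 2: q_B = 2.1 − 0.2·2 = 1.7.

1.7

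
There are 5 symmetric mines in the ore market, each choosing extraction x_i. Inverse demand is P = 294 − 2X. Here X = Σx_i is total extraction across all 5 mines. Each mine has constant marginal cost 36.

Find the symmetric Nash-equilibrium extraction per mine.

A representative mine's profit is π_i = x_i(294 − 2X) − 36x_i, with X = x_i + Σ_{j≠i} x_j.
First-order condition: 258 − 4x_i − 2Σ_{j≠i} x_j = 0.
In a symmetric equilibrium every mine chooses the same x, so Σ_{j≠i} x_j = 4x. The condition becomes 258 − 12x = 0, giving x = 258/12 = 21.5.

21.5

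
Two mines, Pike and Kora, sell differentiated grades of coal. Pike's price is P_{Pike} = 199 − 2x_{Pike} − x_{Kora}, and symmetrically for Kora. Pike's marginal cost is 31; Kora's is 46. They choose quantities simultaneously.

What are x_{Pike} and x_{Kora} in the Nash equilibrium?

34.6, 29.6

Mine Pike's profit: π = x_{Pike}(199 − 2x_{Pike} − x_{Kora}) − 31x_{Pike}.
∂π/∂x_{Pike} = 168 − 4x_{Pike} − x_{Kora} = 0 ⇒ x_{Pike} = 42 − 0.25x_{Kora}.
Similarly x_{Kora} = 38.25 − 0.25x_{Pike}.
Plugging x_{Kora} into Pike's best response: x_{Pike} = 42 − 0.25(38.25 − 0.25x_{Pike}) ⇒ 0.9375x_{Pike} = 32.4375, so x_{Pike} = 34.6.
Then x_{Kora} = 38.25 − 0.25·34.6 = 29.6.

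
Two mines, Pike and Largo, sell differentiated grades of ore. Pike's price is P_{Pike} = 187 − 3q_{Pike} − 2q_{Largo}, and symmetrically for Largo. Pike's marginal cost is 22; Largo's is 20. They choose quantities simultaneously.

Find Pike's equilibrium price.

83.5

Mine Pike's profit: π = q_{Pike}(187 − 3q_{Pike} − 2q_{Largo}) − 22q_{Pike}.
∂π/∂q_{Pike} = 165 − 6q_{Pike} − 2q_{Largo} = 0 ⇒ q_{Pike} = 27.5 − (1/3)q_{Largo}.
Similarly q_{Largo} = 167/6 − (1/3)q_{Pike}.
Solving the two reaction functions simultaneously: (1 − (−1/3)(−1/3))q_{Pike} = 27.5 − (1/3)·(167/6), so (8/9)q_{Pike} = 164/9 and q_{Pike} = 20.5.
Then q_{Largo} = 167/6 − (1/3)·20.5 = 21.
P_{Pike} = 187 − 3·20.5 − 2·21 = 83.5.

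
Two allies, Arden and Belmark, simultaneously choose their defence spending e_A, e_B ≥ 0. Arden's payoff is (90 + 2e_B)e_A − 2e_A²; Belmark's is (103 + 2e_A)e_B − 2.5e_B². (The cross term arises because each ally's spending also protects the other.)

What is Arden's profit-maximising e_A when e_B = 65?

55

Expanding Arden's payoff: 90e_A + 2e_Be_A − 2e_A².
∂π/∂e_A = 90 + 2e_B − 4e_A = 0, so e_A = 22.5 + 0.5e_B.
At e_B = 65: e_A = 22.5 + 0.5·65 = 55.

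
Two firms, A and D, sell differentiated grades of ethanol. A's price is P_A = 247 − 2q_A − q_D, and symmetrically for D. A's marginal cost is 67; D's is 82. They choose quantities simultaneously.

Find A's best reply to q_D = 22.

Firm A's profit: π = q_A(247 − 2q_A − q_D) − 67q_A.
∂π/∂q_A = 180 − 4q_A − q_D = 0 ⇒ q_A = 45 − 0.25q_D.
At q_D = 22: q_A = 45 − 0.25·22 = 39.5.

39.5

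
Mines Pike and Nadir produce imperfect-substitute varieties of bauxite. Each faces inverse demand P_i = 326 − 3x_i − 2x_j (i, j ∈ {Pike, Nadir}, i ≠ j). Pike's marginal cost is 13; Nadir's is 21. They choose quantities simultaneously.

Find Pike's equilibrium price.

131.875

Mine Pike's profit: π = x_{Pike}(326 − 3x_{Pike} − 2x_{Nadir}) − 13x_{Pike}.
∂π/∂x_{Pike} = 313 − 6x_{Pike} − 2x_{Nadir} = 0 ⇒ x_{Pike} = 313/6 − (1/3)x_{Nadir}.
Similarly x_{Nadir} = 305/6 − (1/3)x_{Pike}.
Solving the two reaction functions simultaneously: (1 − (−1/3)(−1/3))x_{Pike} = 313/6 − (1/3)·(305/6), so (8/9)x_{Pike} = 317/9 and x_{Pike} = 39.625.
Then x_{Nadir} = 305/6 − (1/3)·39.625 = 37.625.
P_{Pike} = 326 − 3·39.625 − 2·37.625 = 131.875.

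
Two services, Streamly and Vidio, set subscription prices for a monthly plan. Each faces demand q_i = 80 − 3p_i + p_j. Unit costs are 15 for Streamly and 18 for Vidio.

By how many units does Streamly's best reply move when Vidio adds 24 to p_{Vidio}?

Streamly's profit: π = (p_{Streamly} − 15)(80 − 3p_{Streamly} + p_{Vidio}).
∂π/∂p_{Streamly} = 125 − 6p_{Streamly} + p_{Vidio} = 0 ⇒ p_{Streamly} = 125/6 + (1/6)p_{Vidio}.
The reaction-function slope is 1/6, so a 24-unit rise in p_{Vidio} moves p_{Streamly} by 1/6 × 24 = 4. Streamly's best response rises — the actions are strategic complements.

4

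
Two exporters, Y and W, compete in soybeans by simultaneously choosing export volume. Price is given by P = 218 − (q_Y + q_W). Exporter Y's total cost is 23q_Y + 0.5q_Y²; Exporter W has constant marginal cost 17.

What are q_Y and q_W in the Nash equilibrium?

Exporter Y's profit: π = q_Y(218 − (q_Y + q_W)) − 23q_Y − 0.5q_Y².
∂π/∂q_Y = 195 − 3q_Y − q_W = 0, so q_Y = 65 − (1/3)q_W.
For W: ∂π/∂q_W = 201 − 2q_W − q_Y = 0 ⇒ q_W = 100.5 − 0.5q_Y.
Plugging q_W into Y's best response: q_Y = 65 − (1/3)(100.5 − 0.5q_Y) ⇒ (5/6)q_Y = 31.5, so q_Y = 37.8.
Then q_W = 100.5 − 0.5·37.8 = 81.6.

37.8, 81.6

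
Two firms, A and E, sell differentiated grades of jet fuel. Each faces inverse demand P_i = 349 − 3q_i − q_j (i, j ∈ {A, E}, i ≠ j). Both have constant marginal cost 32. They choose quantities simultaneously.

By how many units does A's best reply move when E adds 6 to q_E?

Firm A's profit: π = q_A(349 − 3q_A − q_E) − 32q_A.
∂π/∂q_A = 317 − 6q_A − q_E = 0 ⇒ q_A = 317/6 − (1/6)q_E.
The reaction-function slope is −1/6, so a 6-unit rise in q_E moves q_A by −1/6 × 6 = −1. A's best response falls — the actions are strategic substitutes.

-1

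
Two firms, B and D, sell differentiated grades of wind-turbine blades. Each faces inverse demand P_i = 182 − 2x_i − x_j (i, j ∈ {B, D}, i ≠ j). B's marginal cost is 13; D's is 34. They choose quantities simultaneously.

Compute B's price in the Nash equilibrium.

83.4

Firm B's profit: π = x_B(182 − 2x_B − x_D) − 13x_B.
∂π/∂x_B = 169 − 4x_B − x_D = 0 ⇒ x_B = 42.25 − 0.25x_D.
Similarly x_D = 37 − 0.25x_B.
Plugging x_D into B's best response: x_B = 42.25 − 0.25(37 − 0.25x_B) ⇒ 0.9375x_B = 33, so x_B = 35.2.
Then x_D = 37 − 0.25·35.2 = 28.2.
P_B = 182 − 2·35.2 − 28.2 = 83.4.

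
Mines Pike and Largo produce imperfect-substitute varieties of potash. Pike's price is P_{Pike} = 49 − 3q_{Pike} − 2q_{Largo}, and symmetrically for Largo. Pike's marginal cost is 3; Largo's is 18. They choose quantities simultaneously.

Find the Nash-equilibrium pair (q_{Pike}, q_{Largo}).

6.6875, 2.9375

Mine Pike's profit: π = q_{Pike}(49 − 3q_{Pike} − 2q_{Largo}) − 3q_{Pike}.
∂π/∂q_{Pike} = 46 − 6q_{Pike} − 2q_{Largo} = 0 ⇒ q_{Pike} = 23/3 − (1/3)q_{Largo}.
Similarly q_{Largo} = 31/6 − (1/3)q_{Pike}.
Solving the two reaction functions simultaneously: (1 − (−1/3)(−1/3))q_{Pike} = 23/3 − (1/3)·(31/6), so (8/9)q_{Pike} = 107/18 and q_{Pike} = 6.6875.
Then q_{Largo} = 31/6 − (1/3)·6.6875 = 2.9375.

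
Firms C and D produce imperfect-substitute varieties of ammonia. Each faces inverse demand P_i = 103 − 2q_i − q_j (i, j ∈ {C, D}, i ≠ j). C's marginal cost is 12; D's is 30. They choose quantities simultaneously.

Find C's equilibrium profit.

752.72

Firm C's profit: π = q_C(103 − 2q_C − q_D) − 12q_C.
∂π/∂q_C = 91 − 4q_C − q_D = 0 ⇒ q_C = 22.75 − 0.25q_D.
Similarly q_D = 18.25 − 0.25q_C.
Plugging q_D into C's best response: q_C = 22.75 − 0.25(18.25 − 0.25q_C) ⇒ 0.9375q_C = 18.1875, so q_C = 19.4.
Then q_D = 18.25 − 0.25·19.4 = 13.4.
P_C = 103 − 2·19.4 − 13.4 = 50.8.
Profit = (50.8 − 12)·19.4 = 752.72.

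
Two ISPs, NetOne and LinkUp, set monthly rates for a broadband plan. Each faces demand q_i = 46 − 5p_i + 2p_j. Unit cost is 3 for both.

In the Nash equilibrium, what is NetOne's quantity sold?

NetOne's profit: π = (p_{NetOne} − 3)(46 − 5p_{NetOne} + 2p_{LinkUp}).
∂π/∂p_{NetOne} = 61 − 10p_{NetOne} + 2p_{LinkUp} = 0 ⇒ p_{NetOne} = 6.1 + 0.2p_{LinkUp}.
The game is symmetric, so in equilibrium p_{LinkUp} = p_{NetOne}: the reaction function gives 0.8p_{NetOne} = 6.1, hence p_{NetOne} = 7.625.
q_{NetOne} = 46 − 5·7.625 + 2·7.625 = 23.125.

23.125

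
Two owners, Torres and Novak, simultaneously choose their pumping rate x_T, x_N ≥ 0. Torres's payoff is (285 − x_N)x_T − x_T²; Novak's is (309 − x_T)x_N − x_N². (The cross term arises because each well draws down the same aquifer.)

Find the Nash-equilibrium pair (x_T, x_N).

Expanding Torres's payoff: 285x_T − x_Nx_T − x_T².
∂π/∂x_T = 285 − x_N − 2x_T = 0, so x_T = 142.5 − 0.5x_N.
Likewise for Novak: x_N = 154.5 − 0.5x_T.
Plugging x_N into Torres's best response: x_T = 142.5 − 0.5(154.5 − 0.5x_T) ⇒ 0.75x_T = 65.25, so x_T = 87.
Then x_N = 154.5 − 0.5·87 = 111.

87, 111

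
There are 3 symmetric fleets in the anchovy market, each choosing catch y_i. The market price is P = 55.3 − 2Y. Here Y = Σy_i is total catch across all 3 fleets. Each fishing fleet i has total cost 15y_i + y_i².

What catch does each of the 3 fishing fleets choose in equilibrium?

4.03

A representative fishing fleet's profit is π_i = y_i(55.3 − 2Y) − 15y_i − y_i², with Y = y_i + Σ_{j≠i} y_j.
First-order condition: 40.3 − 6y_i − 2Σ_{j≠i} y_j = 0.
Imposing symmetry (y_j = y for all j) turns Σ_{j≠i} y_j into 2y, so 40.3 = 10y and y = 4.03.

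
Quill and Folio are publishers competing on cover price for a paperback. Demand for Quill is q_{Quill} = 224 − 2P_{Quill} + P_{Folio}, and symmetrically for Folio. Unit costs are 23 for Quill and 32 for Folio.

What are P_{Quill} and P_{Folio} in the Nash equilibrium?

Quill's profit: π = (P_{Quill} − 23)(224 − 2P_{Quill} + P_{Folio}).
∂π/∂P_{Quill} = 270 − 4P_{Quill} + P_{Folio} = 0 ⇒ P_{Quill} = 67.5 + 0.25P_{Folio}.
Similarly P_{Folio} = 72 + 0.25P_{Quill}.
Solving the two reaction functions simultaneously: (1 − (0.25)(0.25))P_{Quill} = 67.5 + 0.25·72, so 0.9375P_{Quill} = 85.5 and P_{Quill} = 91.2.
Then P_{Folio} = 72 + 0.25·91.2 = 94.8.

91.2, 94.8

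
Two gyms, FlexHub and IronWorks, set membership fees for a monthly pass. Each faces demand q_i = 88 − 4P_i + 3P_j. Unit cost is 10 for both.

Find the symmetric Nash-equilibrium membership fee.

25.6

FlexHub's profit: π = (P_{FlexHub} − 10)(88 − 4P_{FlexHub} + 3P_{IronWorks}).
∂π/∂P_{FlexHub} = 128 − 8P_{FlexHub} + 3P_{IronWorks} = 0 ⇒ P_{FlexHub} = 16 + 0.375P_{IronWorks}.
The game is symmetric, so in equilibrium P_{IronWorks} = P_{FlexHub}: the reaction function gives 0.625P_{FlexHub} = 16, hence P_{FlexHub} = 25.6.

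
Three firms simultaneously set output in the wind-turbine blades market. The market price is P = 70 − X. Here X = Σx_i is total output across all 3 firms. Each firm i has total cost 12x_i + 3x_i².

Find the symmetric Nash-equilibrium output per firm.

A representative firm's profit is π_i = x_i(70 − X) − 12x_i − 3x_i², with X = x_i + Σ_{j≠i} x_j.
First-order condition: 58 − 8x_i − Σ_{j≠i} x_j = 0.
In a symmetric equilibrium every firm chooses the same x, so Σ_{j≠i} x_j = 2x. The condition becomes 58 − 10x = 0, giving x = 58/10 = 5.8.

5.8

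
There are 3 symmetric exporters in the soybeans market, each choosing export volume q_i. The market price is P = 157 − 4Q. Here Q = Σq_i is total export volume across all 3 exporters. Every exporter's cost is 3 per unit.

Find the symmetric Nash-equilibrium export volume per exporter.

A representative exporter's profit is π_i = q_i(157 − 4Q) − 3q_i, with Q = q_i + Σ_{j≠i} q_j.
First-order condition: 154 − 8q_i − 4Σ_{j≠i} q_j = 0.
With identical exporters, set every q_j = q: then 154 − 8q − 8q = 0, i.e. q = 154/16 = 9.625.

9.625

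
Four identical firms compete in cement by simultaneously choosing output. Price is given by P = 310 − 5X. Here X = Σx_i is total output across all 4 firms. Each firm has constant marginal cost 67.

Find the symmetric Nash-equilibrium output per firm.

9.72

A representative firm's profit is π_i = x_i(310 − 5X) − 67x_i, with X = x_i + Σ_{j≠i} x_j.
First-order condition: 243 − 10x_i − 5Σ_{j≠i} x_j = 0.
Imposing symmetry (x_j = x for all j) turns Σ_{j≠i} x_j into 3x, so 243 = 25x and x = 9.72.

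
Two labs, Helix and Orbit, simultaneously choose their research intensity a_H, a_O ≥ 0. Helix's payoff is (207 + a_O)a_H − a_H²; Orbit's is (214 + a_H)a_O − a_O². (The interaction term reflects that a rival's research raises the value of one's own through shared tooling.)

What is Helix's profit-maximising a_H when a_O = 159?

183

Expanding Helix's payoff: 207a_H + a_Oa_H − a_H².
∂π/∂a_H = 207 + a_O − 2a_H = 0, so a_H = 103.5 + 0.5a_O.
At a_O = 159: a_H = 103.5 + 0.5·159 = 183.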